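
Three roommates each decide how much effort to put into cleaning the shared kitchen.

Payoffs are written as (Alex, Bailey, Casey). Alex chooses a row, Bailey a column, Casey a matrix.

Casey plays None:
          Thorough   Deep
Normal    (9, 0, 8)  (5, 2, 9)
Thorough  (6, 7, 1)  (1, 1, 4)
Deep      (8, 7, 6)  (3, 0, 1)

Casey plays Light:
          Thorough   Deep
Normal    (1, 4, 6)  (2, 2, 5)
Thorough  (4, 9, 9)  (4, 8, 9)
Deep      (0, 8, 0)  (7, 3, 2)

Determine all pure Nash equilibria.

Alex against (Thorough, None): payoffs 9, 6, 8 → best response Normal.
Alex against (Thorough, Light): payoffs 1, 4, 0 → best response Thorough.
Alex against (Deep, None): payoffs 5, 1, 3 → best response Normal.
Alex against (Deep, Light): payoffs 2, 4, 7 → best response Deep.
Bailey against (Normal, None): payoffs 0, 2 → best response Deep.
Bailey against (Normal, Light): payoffs 4, 2 → best response Thorough.
Bailey against (Thorough, None): payoffs 7, 1 → best response Thorough.
Bailey against (Thorough, Light): payoffs 9, 8 → best response Thorough.
Bailey against (Deep, None): payoffs 7, 0 → best response Thorough.
Bailey against (Deep, Light): payoffs 8, 3 → best response Thorough.
Casey against (Normal, Thorough): payoffs 8, 6 → best response None.
Casey against (Normal, Deep): payoffs 9, 5 → best response None.
Casey against (Thorough, Thorough): payoffs 1, 9 → best response Light.
Casey against (Thorough, Deep): payoffs 4, 9 → best response Light.
Casey against (Deep, Thorough): payoffs 6, 0 → best response None.
Casey against (Deep, Deep): payoffs 1, 2 → best response Light.
Mutual best responses: (Normal, Deep, None); (Thorough, Thorough, Light).

The pure Nash equilibria are (Normal, Deep, None) and (Thorough, Thorough, Light).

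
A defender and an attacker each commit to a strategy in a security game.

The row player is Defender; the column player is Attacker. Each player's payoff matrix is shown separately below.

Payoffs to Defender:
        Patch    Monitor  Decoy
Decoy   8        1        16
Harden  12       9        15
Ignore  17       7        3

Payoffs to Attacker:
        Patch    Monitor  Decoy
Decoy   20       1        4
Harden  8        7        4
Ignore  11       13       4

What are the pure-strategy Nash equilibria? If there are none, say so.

Check each profile: it is a Nash equilibrium iff no player can strictly gain by switching unilaterally.
(Decoy, Patch): Defender can switch to Harden (8 → 12). Not NE.
(Decoy, Monitor): Defender can switch to Harden (1 → 9). Not NE.
(Decoy, Decoy): Attacker can switch to Patch (4 → 20). Not NE.
(Harden, Patch): Defender can switch to Ignore (12 → 17). Not NE.
(Harden, Monitor): Attacker can switch to Patch (7 → 8). Not NE.
(Harden, Decoy): Defender can switch to Decoy (15 → 16). Not NE.
(Ignore, Patch): Attacker can switch to Monitor (11 → 13). Not NE.
(Ignore, Monitor): Defender can switch to Harden (7 → 9). Not NE.
(Ignore, Decoy): Defender can switch to Decoy (3 → 16). Not NE.

This game has no pure Nash equilibrium.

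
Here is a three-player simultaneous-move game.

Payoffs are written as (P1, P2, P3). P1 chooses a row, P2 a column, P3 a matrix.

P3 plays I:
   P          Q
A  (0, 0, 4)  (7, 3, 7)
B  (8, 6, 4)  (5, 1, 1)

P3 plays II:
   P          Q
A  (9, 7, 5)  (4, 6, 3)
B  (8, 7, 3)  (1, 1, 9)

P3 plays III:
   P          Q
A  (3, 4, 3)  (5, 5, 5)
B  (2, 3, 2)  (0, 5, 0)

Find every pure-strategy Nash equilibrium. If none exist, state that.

P1 against (P, I): payoffs 0, 8 → best response B.
P1 against (P, II): payoffs 9, 8 → best response A.
P1 against (P, III): payoffs 3, 2 → best response A.
P1 against (Q, I): payoffs 7, 5 → best response A.
P1 against (Q, II): payoffs 4, 1 → best response A.
P1 against (Q, III): payoffs 5, 0 → best response A.
P2 against (A, I): payoffs 0, 3 → best response Q.
P2 against (A, II): payoffs 7, 6 → best response P.
P2 against (A, III): payoffs 4, 5 → best response Q.
P2 against (B, I): payoffs 6, 1 → best response P.
P2 against (B, II): payoffs 7, 1 → best response P.
P2 against (B, III): payoffs 3, 5 → best response Q.
P3 against (A, P): payoffs 4, 5, 3 → best response II.
P3 against (A, Q): payoffs 7, 3, 5 → best response I.
P3 against (B, P): payoffs 4, 3, 2 → best response I.
P3 against (B, Q): payoffs 1, 9, 0 → best response II.
Mutual best responses: (A, P, II); (A, Q, I); (B, P, I).

Pure-strategy Nash equilibria: (A, P, II); (A, Q, I); (B, P, I)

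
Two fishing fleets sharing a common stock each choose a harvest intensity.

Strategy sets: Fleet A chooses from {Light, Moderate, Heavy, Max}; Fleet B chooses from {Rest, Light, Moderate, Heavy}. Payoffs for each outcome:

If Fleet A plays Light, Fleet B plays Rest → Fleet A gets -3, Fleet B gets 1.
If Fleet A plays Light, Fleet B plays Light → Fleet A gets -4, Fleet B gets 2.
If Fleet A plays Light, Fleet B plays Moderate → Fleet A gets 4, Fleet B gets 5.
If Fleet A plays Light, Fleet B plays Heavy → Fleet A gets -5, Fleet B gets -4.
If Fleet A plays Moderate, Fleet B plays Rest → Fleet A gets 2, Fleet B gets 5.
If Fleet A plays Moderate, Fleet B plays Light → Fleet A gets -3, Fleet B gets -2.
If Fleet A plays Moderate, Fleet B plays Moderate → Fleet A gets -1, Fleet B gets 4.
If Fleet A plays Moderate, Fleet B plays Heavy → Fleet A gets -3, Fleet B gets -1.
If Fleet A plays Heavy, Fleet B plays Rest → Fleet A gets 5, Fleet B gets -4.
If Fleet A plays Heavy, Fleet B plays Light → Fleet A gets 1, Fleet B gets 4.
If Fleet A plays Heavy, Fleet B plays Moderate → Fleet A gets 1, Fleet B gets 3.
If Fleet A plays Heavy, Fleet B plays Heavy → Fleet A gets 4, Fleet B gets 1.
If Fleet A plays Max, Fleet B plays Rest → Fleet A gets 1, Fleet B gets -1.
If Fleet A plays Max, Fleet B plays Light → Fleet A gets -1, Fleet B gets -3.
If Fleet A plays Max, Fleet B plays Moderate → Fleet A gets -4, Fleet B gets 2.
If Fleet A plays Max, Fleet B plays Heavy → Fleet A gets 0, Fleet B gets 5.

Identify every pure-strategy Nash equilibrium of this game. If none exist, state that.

(Light, Moderate), (Heavy, Light)

Mark each player's best response to every combination of opponents' strategies; a profile where every player is best-responding is a pure Nash equilibrium.
Fleet A against Rest: payoffs -3, 2, 5, 1 → best response Heavy.
Fleet A against Light: payoffs -4, -3, 1, -1 → best response Heavy.
Fleet A against Moderate: payoffs 4, -1, 1, -4 → best response Light.
Fleet A against Heavy: payoffs -5, -3, 4, 0 → best response Heavy.
Fleet B against Light: payoffs 1, 2, 5, -4 → best response Moderate.
Fleet B against Moderate: payoffs 5, -2, 4, -1 → best response Rest.
Fleet B against Heavy: payoffs -4, 4, 3, 1 → best response Light.
Fleet B against Max: payoffs -1, -3, 2, 5 → best response Heavy.
Mutual best responses: (Light, Moderate); (Heavy, Light).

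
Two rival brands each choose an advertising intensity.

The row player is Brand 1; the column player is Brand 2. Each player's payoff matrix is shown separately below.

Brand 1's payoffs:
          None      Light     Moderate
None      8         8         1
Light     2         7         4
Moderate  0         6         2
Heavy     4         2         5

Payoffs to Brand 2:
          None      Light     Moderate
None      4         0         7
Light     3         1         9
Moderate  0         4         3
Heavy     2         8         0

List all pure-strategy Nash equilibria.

Brand 1 against None: payoffs 8, 2, 0, 4 → best response None.
Brand 1 against Light: payoffs 8, 7, 6, 2 → best response None.
Brand 1 against Moderate: payoffs 1, 4, 2, 5 → best response Heavy.
Brand 2 against None: payoffs 4, 0, 7 → best response Moderate.
Brand 2 against Light: payoffs 3, 1, 9 → best response Moderate.
Brand 2 against Moderate: payoffs 0, 4, 3 → best response Light.
Brand 2 against Heavy: payoffs 2, 8, 0 → best response Light.
No profile is a mutual best response for all players.

No pure-strategy Nash equilibrium.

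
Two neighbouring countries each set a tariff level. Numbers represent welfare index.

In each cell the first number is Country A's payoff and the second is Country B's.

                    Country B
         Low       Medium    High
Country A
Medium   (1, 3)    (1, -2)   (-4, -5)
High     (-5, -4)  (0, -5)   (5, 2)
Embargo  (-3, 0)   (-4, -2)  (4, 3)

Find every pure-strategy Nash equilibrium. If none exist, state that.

Pure-strategy Nash equilibria: (Medium, Low) and (High, High)

Country A against Low: payoffs 1, -5, -3 → best response Medium.
Country A against Medium: payoffs 1, 0, -4 → best response Medium.
Country A against High: payoffs -4, 5, 4 → best response High.
Country B against Medium: payoffs 3, -2, -5 → best response Low.
Country B against High: payoffs -4, -5, 2 → best response High.
Country B against Embargo: payoffs 0, -2, 3 → best response High.
Mutual best responses: (Medium, Low); (High, High).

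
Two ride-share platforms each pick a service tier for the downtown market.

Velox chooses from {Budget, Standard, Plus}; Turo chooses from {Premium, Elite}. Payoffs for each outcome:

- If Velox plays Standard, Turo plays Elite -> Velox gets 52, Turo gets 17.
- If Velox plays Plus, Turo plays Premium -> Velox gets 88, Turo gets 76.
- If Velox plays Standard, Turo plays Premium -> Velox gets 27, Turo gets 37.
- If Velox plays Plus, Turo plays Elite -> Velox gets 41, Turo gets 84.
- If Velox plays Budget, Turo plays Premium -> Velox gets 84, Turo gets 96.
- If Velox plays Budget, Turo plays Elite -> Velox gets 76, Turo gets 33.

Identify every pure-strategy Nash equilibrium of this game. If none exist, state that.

(Budget, Premium): Velox can switch to Plus (84 → 88). Not NE.
(Budget, Elite): Turo can switch to Premium (33 → 96). Not NE.
(Standard, Premium): Velox can switch to Budget (27 → 84). Not NE.
(Standard, Elite): Velox can switch to Budget (52 → 76). Not NE.
(Plus, Premium): Turo can switch to Elite (76 → 84). Not NE.
(Plus, Elite): Velox can switch to Budget (41 → 76). Not NE.

none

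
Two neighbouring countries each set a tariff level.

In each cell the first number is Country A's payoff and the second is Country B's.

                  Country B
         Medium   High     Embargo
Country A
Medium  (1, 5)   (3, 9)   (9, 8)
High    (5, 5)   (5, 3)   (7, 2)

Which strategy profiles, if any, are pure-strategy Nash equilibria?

For each strategy profile, look for a profitable unilateral deviation.
(Medium, Medium): Country A can switch to High (1 → 5). Not NE.
(Medium, High): Country A can switch to High (3 → 5). Not NE.
(Medium, Embargo): Country B can switch to High (8 → 9). Not NE.
(High, Medium): Country A gets 5, best alternative 1; Country B gets 5, best alternative 3. No profitable deviation — NE.
(High, High): Country B can switch to Medium (3 → 5). Not NE.
(High, Embargo): Country A can switch to Medium (7 → 9). Not NE.

The unique pure-strategy Nash equilibrium is (High, Medium).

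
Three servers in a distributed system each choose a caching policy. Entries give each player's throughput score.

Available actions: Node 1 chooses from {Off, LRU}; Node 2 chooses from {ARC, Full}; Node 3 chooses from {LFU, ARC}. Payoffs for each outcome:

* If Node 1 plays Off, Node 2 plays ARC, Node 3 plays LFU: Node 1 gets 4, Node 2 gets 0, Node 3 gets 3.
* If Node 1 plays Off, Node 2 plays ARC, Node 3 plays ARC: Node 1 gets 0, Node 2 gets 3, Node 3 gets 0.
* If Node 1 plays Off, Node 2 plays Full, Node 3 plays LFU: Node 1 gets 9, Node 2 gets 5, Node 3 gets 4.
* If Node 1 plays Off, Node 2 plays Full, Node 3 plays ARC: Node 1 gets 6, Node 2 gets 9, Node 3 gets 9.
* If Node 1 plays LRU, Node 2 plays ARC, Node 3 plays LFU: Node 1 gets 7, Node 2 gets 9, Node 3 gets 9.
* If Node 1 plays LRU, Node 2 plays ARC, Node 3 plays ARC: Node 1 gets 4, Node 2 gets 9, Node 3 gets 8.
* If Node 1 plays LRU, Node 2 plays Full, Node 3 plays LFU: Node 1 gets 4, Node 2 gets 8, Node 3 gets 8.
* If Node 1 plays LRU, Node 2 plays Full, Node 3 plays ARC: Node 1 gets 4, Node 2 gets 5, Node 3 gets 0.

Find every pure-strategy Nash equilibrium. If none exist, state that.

(Off, ARC, LFU): Node 1 can switch to LRU (4 → 7). Not NE.
(Off, ARC, ARC): Node 1 can switch to LRU (0 → 4). Not NE.
(Off, Full, LFU): Node 3 can switch to ARC (4 → 9). Not NE.
(Off, Full, ARC): Node 1 gets 6, best alternative 4; Node 2 gets 9, best alternative 3; Node 3 gets 9, best alternative 4. No profitable deviation — NE.
(LRU, ARC, LFU): Node 1 gets 7, best alternative 4; Node 2 gets 9, best alternative 8; Node 3 gets 9, best alternative 8. No profitable deviation — NE.
(LRU, ARC, ARC): Node 3 can switch to LFU (8 → 9). Not NE.
(LRU, Full, LFU): Node 1 can switch to Off (4 → 9). Not NE.
(LRU, Full, ARC): Node 1 can switch to Off (4 → 6). Not NE.

The pure Nash equilibria are (Off, Full, ARC) and (LRU, ARC, LFU).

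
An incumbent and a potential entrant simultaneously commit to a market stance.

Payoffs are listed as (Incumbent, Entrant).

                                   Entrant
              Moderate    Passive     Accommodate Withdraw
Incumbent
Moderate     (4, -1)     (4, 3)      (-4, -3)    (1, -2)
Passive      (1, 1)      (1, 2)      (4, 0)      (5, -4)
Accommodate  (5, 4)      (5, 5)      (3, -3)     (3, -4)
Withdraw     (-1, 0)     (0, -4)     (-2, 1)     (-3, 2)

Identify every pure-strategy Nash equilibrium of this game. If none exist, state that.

The unique pure-strategy Nash equilibrium is (Accommodate, Passive).

For each strategy profile, look for a profitable unilateral deviation.
(Moderate, Moderate): Incumbent can switch to Accommodate (4 → 5). Not NE.
(Moderate, Passive): Incumbent can switch to Accommodate (4 → 5). Not NE.
(Moderate, Accommodate): Incumbent can switch to Passive (-4 → 4). Not NE.
(Moderate, Withdraw): Incumbent can switch to Passive (1 → 5). Not NE.
(Passive, Moderate): Incumbent can switch to Moderate (1 → 4). Not NE.
(Passive, Passive): Incumbent can switch to Moderate (1 → 4). Not NE.
(Accommodate, Passive): Incumbent gets 5, best alternative 4; Entrant gets 5, best alternative 4. No profitable deviation — NE.
(The remaining 9 profiles each have a profitable deviation by the same check.)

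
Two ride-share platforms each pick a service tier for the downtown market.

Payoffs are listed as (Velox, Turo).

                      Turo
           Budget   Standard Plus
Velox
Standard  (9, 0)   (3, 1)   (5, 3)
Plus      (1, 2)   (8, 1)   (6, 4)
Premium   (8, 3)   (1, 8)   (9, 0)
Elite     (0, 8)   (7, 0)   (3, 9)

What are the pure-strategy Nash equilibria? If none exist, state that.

(Standard, Budget): Turo can switch to Standard (0 → 1). Not NE.
(Standard, Standard): Velox can switch to Plus (3 → 8). Not NE.
(Standard, Plus): Velox can switch to Plus (5 → 6). Not NE.
(Plus, Budget): Velox can switch to Standard (1 → 9). Not NE.
(Plus, Standard): Turo can switch to Budget (1 → 2). Not NE.
(Plus, Plus): Velox can switch to Premium (6 → 9). Not NE.
(Premium, Budget): Velox can switch to Standard (8 → 9). Not NE.
(Premium, Standard): Velox can switch to Standard (1 → 3). Not NE.
(The remaining 4 profiles each have a profitable deviation by the same check.)

none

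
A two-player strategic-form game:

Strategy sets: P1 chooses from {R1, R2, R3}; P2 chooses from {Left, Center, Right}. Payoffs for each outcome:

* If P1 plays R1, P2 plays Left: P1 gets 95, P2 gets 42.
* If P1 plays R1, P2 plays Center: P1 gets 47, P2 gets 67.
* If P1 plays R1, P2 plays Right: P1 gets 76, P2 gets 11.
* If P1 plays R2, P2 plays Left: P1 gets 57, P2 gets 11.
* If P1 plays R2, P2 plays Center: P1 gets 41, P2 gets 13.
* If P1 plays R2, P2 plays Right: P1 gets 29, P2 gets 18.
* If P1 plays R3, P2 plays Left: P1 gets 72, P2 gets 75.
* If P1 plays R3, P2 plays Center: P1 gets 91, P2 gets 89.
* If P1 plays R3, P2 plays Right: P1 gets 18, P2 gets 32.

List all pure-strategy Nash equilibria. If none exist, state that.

For each strategy profile, look for a profitable unilateral deviation.
(R1, Left): P2 can switch to Center (42 → 67). Not NE.
(R1, Center): P1 can switch to R3 (47 → 91). Not NE.
(R1, Right): P2 can switch to Left (11 → 42). Not NE.
(R2, Left): P1 can switch to R1 (57 → 95). Not NE.
(R2, Center): P1 can switch to R1 (41 → 47). Not NE.
(R2, Right): P1 can switch to R1 (29 → 76). Not NE.
(R3, Left): P1 can switch to R1 (72 → 95). Not NE.
(R3, Center): P1 gets 91, best alternative 47; P2 gets 89, best alternative 75. No profitable deviation — NE.
(R3, Right): P1 can switch to R1 (18 → 76). Not NE.

Pure NE: (R3, Center)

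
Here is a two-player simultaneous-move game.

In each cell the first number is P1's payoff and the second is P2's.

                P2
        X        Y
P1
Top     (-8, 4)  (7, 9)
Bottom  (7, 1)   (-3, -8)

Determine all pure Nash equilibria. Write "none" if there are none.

The pure Nash equilibria are (Top, Y) and (Bottom, X).

Mark each player's best response to every combination of opponents' strategies; a profile where every player is best-responding is a pure Nash equilibrium.
P1 against X: payoffs -8, 7 → best response Bottom.
P1 against Y: payoffs 7, -3 → best response Top.
P2 against Top: payoffs 4, 9 → best response Y.
P2 against Bottom: payoffs 1, -8 → best response X.
Mutual best responses: (Top, Y); (Bottom, X).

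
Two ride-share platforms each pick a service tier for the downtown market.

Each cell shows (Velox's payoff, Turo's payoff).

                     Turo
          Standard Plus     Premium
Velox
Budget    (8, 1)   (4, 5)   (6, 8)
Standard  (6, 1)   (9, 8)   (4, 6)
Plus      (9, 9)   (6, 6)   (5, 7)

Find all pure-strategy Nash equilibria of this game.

(Budget, Premium) and (Standard, Plus) and (Plus, Standard)

(Budget, Standard): Velox can switch to Plus (8 → 9). Not NE.
(Budget, Plus): Velox can switch to Standard (4 → 9). Not NE.
(Budget, Premium): Velox gets 6, best alternative 5; Turo gets 8, best alternative 5. No profitable deviation — NE.
(Standard, Standard): Velox can switch to Budget (6 → 8). Not NE.
(Standard, Plus): Velox gets 9, best alternative 6; Turo gets 8, best alternative 6. No profitable deviation — NE.
(Standard, Premium): Velox can switch to Budget (4 → 6). Not NE.
(Plus, Standard): Velox gets 9, best alternative 8; Turo gets 9, best alternative 7. No profitable deviation — NE.
(Plus, Plus): Velox can switch to Standard (6 → 9). Not NE.
(Plus, Premium): Velox can switch to Budget (5 → 6). Not NE.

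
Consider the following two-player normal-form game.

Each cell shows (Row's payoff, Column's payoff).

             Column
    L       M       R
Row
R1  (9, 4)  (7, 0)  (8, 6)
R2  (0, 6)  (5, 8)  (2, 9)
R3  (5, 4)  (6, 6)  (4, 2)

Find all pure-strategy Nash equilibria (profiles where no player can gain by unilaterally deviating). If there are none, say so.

(R1, R)

(R1, L): Column can switch to R (4 → 6). Not NE.
(R1, M): Column can switch to L (0 → 4). Not NE.
(R1, R): Row gets 8, best alternative 4; Column gets 6, best alternative 4. No profitable deviation — NE.
(R2, L): Row can switch to R1 (0 → 9). Not NE.
(R2, M): Row can switch to R1 (5 → 7). Not NE.
(R2, R): Row can switch to R1 (2 → 8). Not NE.
(R3, L): Row can switch to R1 (5 → 9). Not NE.
(The remaining 2 profiles each have a profitable deviation by the same check.)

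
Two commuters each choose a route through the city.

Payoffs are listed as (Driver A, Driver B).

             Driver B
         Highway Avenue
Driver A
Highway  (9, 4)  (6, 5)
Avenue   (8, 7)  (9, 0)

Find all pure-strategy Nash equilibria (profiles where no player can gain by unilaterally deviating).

No pure-strategy Nash equilibrium.

(Highway, Highway): Driver B can switch to Avenue (4 → 5). Not NE.
(Highway, Avenue): Driver A can switch to Avenue (6 → 9). Not NE.
(Avenue, Highway): Driver A can switch to Highway (8 → 9). Not NE.
(Avenue, Avenue): Driver B can switch to Highway (0 → 7). Not NE.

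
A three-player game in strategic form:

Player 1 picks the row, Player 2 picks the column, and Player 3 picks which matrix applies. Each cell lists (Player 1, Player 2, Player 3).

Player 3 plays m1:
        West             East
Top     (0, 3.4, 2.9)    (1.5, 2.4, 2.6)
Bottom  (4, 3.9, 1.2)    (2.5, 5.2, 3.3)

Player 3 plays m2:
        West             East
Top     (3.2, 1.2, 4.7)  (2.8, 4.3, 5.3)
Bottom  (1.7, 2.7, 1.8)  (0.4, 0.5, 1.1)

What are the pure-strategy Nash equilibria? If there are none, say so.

Player 1 against (West, m1): payoffs 0, 4 → best response Bottom.
Player 1 against (West, m2): payoffs 3.2, 1.7 → best response Top.
Player 1 against (East, m1): payoffs 1.5, 2.5 → best response Bottom.
Player 1 against (East, m2): payoffs 2.8, 0.4 → best response Top.
Player 2 against (Top, m1): payoffs 3.4, 2.4 → best response West.
Player 2 against (Top, m2): payoffs 1.2, 4.3 → best response East.
Player 2 against (Bottom, m1): payoffs 3.9, 5.2 → best response East.
Player 2 against (Bottom, m2): payoffs 2.7, 0.5 → best response West.
Player 3 against (Top, West): payoffs 2.9, 4.7 → best response m2.
Player 3 against (Top, East): payoffs 2.6, 5.3 → best response m2.
Player 3 against (Bottom, West): payoffs 1.2, 1.8 → best response m2.
Player 3 against (Bottom, East): payoffs 3.3, 1.1 → best response m1.
Mutual best responses: (Top, East, m2); (Bottom, East, m1).

Pure-strategy Nash equilibria: (Top, East, m2) and (Bottom, East, m1)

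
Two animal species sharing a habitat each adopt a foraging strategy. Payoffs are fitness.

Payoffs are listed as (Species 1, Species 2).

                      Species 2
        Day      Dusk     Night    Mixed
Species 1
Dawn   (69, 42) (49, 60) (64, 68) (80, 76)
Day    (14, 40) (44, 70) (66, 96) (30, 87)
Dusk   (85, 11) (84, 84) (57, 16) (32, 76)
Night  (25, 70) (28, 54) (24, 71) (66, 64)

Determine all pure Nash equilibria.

The pure Nash equilibria are (Dawn, Mixed); (Day, Night); (Dusk, Dusk).

Mark each player's best response to every combination of opponents' strategies; a profile where every player is best-responding is a pure Nash equilibrium.
Species 1 against Day: payoffs 69, 14, 85, 25 → best response Dusk.
Species 1 against Dusk: payoffs 49, 44, 84, 28 → best response Dusk.
Species 1 against Night: payoffs 64, 66, 57, 24 → best response Day.
Species 1 against Mixed: payoffs 80, 30, 32, 66 → best response Dawn.
Species 2 against Dawn: payoffs 42, 60, 68, 76 → best response Mixed.
Species 2 against Day: payoffs 40, 70, 96, 87 → best response Night.
Species 2 against Dusk: payoffs 11, 84, 16, 76 → best response Dusk.
Species 2 against Night: payoffs 70, 54, 71, 64 → best response Night.
Mutual best responses: (Dawn, Mixed); (Day, Night); (Dusk, Dusk).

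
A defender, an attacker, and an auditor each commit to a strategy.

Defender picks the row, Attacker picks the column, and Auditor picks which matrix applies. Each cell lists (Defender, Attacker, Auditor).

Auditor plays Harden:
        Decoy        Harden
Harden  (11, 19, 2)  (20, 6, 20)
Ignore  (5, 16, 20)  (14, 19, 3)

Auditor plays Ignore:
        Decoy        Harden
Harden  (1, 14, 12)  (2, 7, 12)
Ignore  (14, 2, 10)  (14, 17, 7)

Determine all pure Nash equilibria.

The unique pure-strategy Nash equilibrium is (Ignore, Harden, Ignore).

(Harden, Decoy, Harden): Auditor can switch to Ignore (2 → 12). Not NE.
(Harden, Decoy, Ignore): Defender can switch to Ignore (1 → 14). Not NE.
(Harden, Harden, Harden): Attacker can switch to Decoy (6 → 19). Not NE.
(Harden, Harden, Ignore): Defender can switch to Ignore (2 → 14). Not NE.
(Ignore, Decoy, Harden): Defender can switch to Harden (5 → 11). Not NE.
(Ignore, Decoy, Ignore): Attacker can switch to Harden (2 → 17). Not NE.
(Ignore, Harden, Harden): Defender can switch to Harden (14 → 20). Not NE.
(Ignore, Harden, Ignore): Defender gets 14, best alternative 2; Attacker gets 17, best alternative 2; Auditor gets 7, best alternative 3. No profitable deviation — NE.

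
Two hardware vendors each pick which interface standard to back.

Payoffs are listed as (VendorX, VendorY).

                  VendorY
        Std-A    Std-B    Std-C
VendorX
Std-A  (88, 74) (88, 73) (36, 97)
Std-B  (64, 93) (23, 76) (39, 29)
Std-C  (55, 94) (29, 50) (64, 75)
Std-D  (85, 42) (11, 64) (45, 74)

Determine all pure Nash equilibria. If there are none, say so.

VendorX against Std-A: payoffs 88, 64, 55, 85 → best response Std-A.
VendorX against Std-B: payoffs 88, 23, 29, 11 → best response Std-A.
VendorX against Std-C: payoffs 36, 39, 64, 45 → best response Std-C.
VendorY against Std-A: payoffs 74, 73, 97 → best response Std-C.
VendorY against Std-B: payoffs 93, 76, 29 → best response Std-A.
VendorY against Std-C: payoffs 94, 50, 75 → best response Std-A.
VendorY against Std-D: payoffs 42, 64, 74 → best response Std-C.
No profile is a mutual best response for all players.

This game has no pure Nash equilibrium.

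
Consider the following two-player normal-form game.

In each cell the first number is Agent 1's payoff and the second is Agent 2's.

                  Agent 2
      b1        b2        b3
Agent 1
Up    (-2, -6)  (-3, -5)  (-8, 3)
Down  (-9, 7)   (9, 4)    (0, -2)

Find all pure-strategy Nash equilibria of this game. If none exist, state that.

none

Agent 1 against b1: payoffs -2, -9 → best response Up.
Agent 1 against b2: payoffs -3, 9 → best response Down.
Agent 1 against b3: payoffs -8, 0 → best response Down.
Agent 2 against Up: payoffs -6, -5, 3 → best response b3.
Agent 2 against Down: payoffs 7, 4, -2 → best response b1.
No profile is a mutual best response for all players.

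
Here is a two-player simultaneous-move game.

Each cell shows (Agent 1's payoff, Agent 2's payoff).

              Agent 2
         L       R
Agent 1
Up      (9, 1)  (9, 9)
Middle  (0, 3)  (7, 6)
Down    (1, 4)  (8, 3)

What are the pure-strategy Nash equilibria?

Check each profile: it is a Nash equilibrium iff no player can strictly gain by switching unilaterally.
(Up, L): Agent 2 can switch to R (1 → 9). Not NE.
(Up, R): Agent 1 gets 9, best alternative 8; Agent 2 gets 9, best alternative 1. No profitable deviation — NE.
(Middle, L): Agent 1 can switch to Up (0 → 9). Not NE.
(Middle, R): Agent 1 can switch to Up (7 → 9). Not NE.
(Down, L): Agent 1 can switch to Up (1 → 9). Not NE.
(Down, R): Agent 1 can switch to Up (8 → 9). Not NE.

Pure NE: (Up, R)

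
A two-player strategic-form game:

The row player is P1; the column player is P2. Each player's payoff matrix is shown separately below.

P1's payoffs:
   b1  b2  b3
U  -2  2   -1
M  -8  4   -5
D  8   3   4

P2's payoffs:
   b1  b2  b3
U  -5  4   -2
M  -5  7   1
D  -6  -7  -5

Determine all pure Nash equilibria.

The pure Nash equilibria are (M, b2); (D, b3).

Mark each player's best response to every combination of opponents' strategies; a profile where every player is best-responding is a pure Nash equilibrium.
P1 against b1: payoffs -2, -8, 8 → best response D.
P1 against b2: payoffs 2, 4, 3 → best response M.
P1 against b3: payoffs -1, -5, 4 → best response D.
P2 against U: payoffs -5, 4, -2 → best response b2.
P2 against M: payoffs -5, 7, 1 → best response b2.
P2 against D: payoffs -6, -7, -5 → best response b3.
Mutual best responses: (M, b2); (D, b3).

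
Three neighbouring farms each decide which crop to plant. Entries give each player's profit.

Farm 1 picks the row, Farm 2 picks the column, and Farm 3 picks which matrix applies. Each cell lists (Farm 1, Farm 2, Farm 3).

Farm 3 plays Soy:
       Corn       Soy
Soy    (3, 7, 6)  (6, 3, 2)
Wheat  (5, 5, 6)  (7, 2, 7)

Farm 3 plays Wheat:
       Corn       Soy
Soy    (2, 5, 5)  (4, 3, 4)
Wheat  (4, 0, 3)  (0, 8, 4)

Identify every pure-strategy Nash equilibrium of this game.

(Wheat, Corn, Soy)

(Soy, Corn, Soy): Farm 1 can switch to Wheat (3 → 5). Not NE.
(Soy, Corn, Wheat): Farm 1 can switch to Wheat (2 → 4). Not NE.
(Soy, Soy, Soy): Farm 1 can switch to Wheat (6 → 7). Not NE.
(Soy, Soy, Wheat): Farm 2 can switch to Corn (3 → 5). Not NE.
(Wheat, Corn, Soy): Farm 1 gets 5, best alternative 3; Farm 2 gets 5, best alternative 2; Farm 3 gets 6, best alternative 3. No profitable deviation — NE.
(Wheat, Corn, Wheat): Farm 2 can switch to Soy (0 → 8). Not NE.
(Wheat, Soy, Soy): Farm 2 can switch to Corn (2 → 5). Not NE.
(Wheat, Soy, Wheat): Farm 1 can switch to Soy (0 → 4). Not NE.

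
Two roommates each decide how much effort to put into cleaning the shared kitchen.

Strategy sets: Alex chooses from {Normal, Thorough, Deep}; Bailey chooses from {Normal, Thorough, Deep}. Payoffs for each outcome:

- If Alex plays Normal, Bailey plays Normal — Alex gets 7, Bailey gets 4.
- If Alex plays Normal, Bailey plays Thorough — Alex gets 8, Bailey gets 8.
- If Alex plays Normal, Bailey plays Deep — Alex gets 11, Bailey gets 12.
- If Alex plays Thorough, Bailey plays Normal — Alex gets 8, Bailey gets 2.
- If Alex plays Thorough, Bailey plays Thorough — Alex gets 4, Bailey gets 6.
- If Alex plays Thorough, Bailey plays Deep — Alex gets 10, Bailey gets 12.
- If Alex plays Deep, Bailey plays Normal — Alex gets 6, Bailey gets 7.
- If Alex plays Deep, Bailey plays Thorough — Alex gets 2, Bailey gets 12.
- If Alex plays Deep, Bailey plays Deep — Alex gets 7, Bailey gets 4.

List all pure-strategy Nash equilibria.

Alex against Normal: payoffs 7, 8, 6 → best response Thorough.
Alex against Thorough: payoffs 8, 4, 2 → best response Normal.
Alex against Deep: payoffs 11, 10, 7 → best response Normal.
Bailey against Normal: payoffs 4, 8, 12 → best response Deep.
Bailey against Thorough: payoffs 2, 6, 12 → best response Deep.
Bailey against Deep: payoffs 7, 12, 4 → best response Thorough.
Mutual best responses: (Normal, Deep).

Pure NE: (Normal, Deep)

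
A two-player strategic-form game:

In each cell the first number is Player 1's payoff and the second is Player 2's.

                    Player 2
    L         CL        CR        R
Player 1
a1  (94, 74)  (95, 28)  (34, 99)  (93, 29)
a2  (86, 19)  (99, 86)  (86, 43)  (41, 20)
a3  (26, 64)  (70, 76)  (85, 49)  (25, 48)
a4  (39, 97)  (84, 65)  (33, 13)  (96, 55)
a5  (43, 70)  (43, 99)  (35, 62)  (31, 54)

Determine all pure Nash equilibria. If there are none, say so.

The unique pure-strategy Nash equilibrium is (a2, CL).

Player 1 against L: payoffs 94, 86, 26, 39, 43 → best response a1.
Player 1 against CL: payoffs 95, 99, 70, 84, 43 → best response a2.
Player 1 against CR: payoffs 34, 86, 85, 33, 35 → best response a2.
Player 1 against R: payoffs 93, 41, 25, 96, 31 → best response a4.
Player 2 against a1: payoffs 74, 28, 99, 29 → best response CR.
Player 2 against a2: payoffs 19, 86, 43, 20 → best response CL.
Player 2 against a3: payoffs 64, 76, 49, 48 → best response CL.
Player 2 against a4: payoffs 97, 65, 13, 55 → best response L.
Player 2 against a5: payoffs 70, 99, 62, 54 → best response CL.
Mutual best responses: (a2, CL).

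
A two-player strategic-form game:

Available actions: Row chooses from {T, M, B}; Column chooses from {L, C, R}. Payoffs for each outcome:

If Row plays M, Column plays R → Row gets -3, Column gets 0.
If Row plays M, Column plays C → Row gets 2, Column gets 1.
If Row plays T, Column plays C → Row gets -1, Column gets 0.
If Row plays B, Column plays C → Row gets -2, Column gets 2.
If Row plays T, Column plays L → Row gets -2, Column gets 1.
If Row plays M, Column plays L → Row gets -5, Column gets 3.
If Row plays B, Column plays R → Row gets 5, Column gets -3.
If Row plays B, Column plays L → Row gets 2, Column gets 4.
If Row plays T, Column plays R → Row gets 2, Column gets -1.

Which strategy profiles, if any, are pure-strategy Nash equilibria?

(B, L)

For each strategy profile, look for a profitable unilateral deviation.
(T, L): Row can switch to B (-2 → 2). Not NE.
(T, C): Row can switch to M (-1 → 2). Not NE.
(T, R): Row can switch to B (2 → 5). Not NE.
(M, L): Row can switch to T (-5 → -2). Not NE.
(M, C): Column can switch to L (1 → 3). Not NE.
(M, R): Row can switch to T (-3 → 2). Not NE.
(B, L): Row gets 2, best alternative -2; Column gets 4, best alternative 2. No profitable deviation — NE.
(B, C): Row can switch to T (-2 → -1). Not NE.
(B, R): Column can switch to L (-3 → 4). Not NE.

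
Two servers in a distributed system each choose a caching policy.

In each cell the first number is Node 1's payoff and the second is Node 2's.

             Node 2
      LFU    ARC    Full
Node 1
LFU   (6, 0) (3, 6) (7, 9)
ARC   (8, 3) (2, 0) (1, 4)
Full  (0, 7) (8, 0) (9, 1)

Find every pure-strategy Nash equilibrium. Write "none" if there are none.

Node 1 against LFU: payoffs 6, 8, 0 → best response ARC.
Node 1 against ARC: payoffs 3, 2, 8 → best response Full.
Node 1 against Full: payoffs 7, 1, 9 → best response Full.
Node 2 against LFU: payoffs 0, 6, 9 → best response Full.
Node 2 against ARC: payoffs 3, 0, 4 → best response Full.
Node 2 against Full: payoffs 7, 0, 1 → best response LFU.
No profile is a mutual best response for all players.

none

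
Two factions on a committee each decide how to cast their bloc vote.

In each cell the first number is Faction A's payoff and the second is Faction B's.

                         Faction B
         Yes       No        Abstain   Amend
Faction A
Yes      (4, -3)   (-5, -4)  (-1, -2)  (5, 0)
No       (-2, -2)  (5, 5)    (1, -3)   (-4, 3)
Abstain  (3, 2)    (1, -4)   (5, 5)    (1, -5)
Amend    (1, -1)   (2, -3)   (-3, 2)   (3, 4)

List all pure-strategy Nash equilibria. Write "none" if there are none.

(Yes, Amend), (No, No), (Abstain, Abstain)

For each strategy profile, look for a profitable unilateral deviation.
(Yes, Yes): Faction B can switch to Abstain (-3 → -2). Not NE.
(Yes, No): Faction A can switch to No (-5 → 5). Not NE.
(Yes, Abstain): Faction A can switch to No (-1 → 1). Not NE.
(Yes, Amend): Faction A gets 5, best alternative 3; Faction B gets 0, best alternative -2. No profitable deviation — NE.
(No, Yes): Faction A can switch to Yes (-2 → 4). Not NE.
(No, No): Faction A gets 5, best alternative 2; Faction B gets 5, best alternative 3. No profitable deviation — NE.
(No, Abstain): Faction A can switch to Abstain (1 → 5). Not NE.
(No, Amend): Faction A can switch to Yes (-4 → 5). Not NE.
(Abstain, Yes): Faction A can switch to Yes (3 → 4). Not NE.
(Abstain, No): Faction A can switch to No (1 → 5). Not NE.
(Abstain, Abstain): Faction A gets 5, best alternative 1; Faction B gets 5, best alternative 2. No profitable deviation — NE.
(The remaining 5 profiles each have a profitable deviation by the same check.)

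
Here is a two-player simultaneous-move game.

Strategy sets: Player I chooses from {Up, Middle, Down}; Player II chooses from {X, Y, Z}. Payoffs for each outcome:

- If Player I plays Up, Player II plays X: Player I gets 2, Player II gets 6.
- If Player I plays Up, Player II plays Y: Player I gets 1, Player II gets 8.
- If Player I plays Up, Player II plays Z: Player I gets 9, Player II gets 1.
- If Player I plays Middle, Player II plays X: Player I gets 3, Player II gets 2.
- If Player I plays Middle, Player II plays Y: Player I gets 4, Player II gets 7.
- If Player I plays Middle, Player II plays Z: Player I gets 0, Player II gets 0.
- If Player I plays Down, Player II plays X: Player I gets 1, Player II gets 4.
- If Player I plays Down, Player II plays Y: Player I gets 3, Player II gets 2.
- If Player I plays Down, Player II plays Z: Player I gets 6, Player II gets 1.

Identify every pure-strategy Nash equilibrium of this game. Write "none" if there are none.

For each strategy profile, look for a profitable unilateral deviation.
(Up, X): Player I can switch to Middle (2 → 3). Not NE.
(Up, Y): Player I can switch to Middle (1 → 4). Not NE.
(Up, Z): Player II can switch to X (1 → 6). Not NE.
(Middle, X): Player II can switch to Y (2 → 7). Not NE.
(Middle, Y): Player I gets 4, best alternative 3; Player II gets 7, best alternative 2. No profitable deviation — NE.
(Middle, Z): Player I can switch to Up (0 → 9). Not NE.
(Down, X): Player I can switch to Up (1 → 2). Not NE.
(Down, Y): Player I can switch to Middle (3 → 4). Not NE.
(Down, Z): Player I can switch to Up (6 → 9). Not NE.

(Middle, Y)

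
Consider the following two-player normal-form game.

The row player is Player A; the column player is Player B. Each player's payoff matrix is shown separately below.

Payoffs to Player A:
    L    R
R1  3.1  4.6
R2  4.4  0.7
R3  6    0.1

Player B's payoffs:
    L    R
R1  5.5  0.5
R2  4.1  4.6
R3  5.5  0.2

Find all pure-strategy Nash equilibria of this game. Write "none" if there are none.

(R3, L)

Mark each player's best response to every combination of opponents' strategies; a profile where every player is best-responding is a pure Nash equilibrium.
Player A against L: payoffs 3.1, 4.4, 6 → best response R3.
Player A against R: payoffs 4.6, 0.7, 0.1 → best response R1.
Player B against R1: payoffs 5.5, 0.5 → best response L.
Player B against R2: payoffs 4.1, 4.6 → best response R.
Player B against R3: payoffs 5.5, 0.2 → best response L.
Mutual best responses: (R3, L).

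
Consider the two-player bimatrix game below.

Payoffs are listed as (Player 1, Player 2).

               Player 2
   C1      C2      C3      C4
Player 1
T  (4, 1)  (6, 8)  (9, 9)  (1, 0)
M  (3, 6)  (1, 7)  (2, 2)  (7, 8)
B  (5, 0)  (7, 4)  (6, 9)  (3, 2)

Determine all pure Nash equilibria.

Player 1 against C1: payoffs 4, 3, 5 → best response B.
Player 1 against C2: payoffs 6, 1, 7 → best response B.
Player 1 against C3: payoffs 9, 2, 6 → best response T.
Player 1 against C4: payoffs 1, 7, 3 → best response M.
Player 2 against T: payoffs 1, 8, 9, 0 → best response C3.
Player 2 against M: payoffs 6, 7, 2, 8 → best response C4.
Player 2 against B: payoffs 0, 4, 9, 2 → best response C3.
Mutual best responses: (T, C3); (M, C4).

The pure Nash equilibria are (T, C3); (M, C4).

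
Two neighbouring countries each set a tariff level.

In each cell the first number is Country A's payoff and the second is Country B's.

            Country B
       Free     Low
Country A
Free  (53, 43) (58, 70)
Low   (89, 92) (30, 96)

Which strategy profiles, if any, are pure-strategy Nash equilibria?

Country A against Free: payoffs 53, 89 → best response Low.
Country A against Low: payoffs 58, 30 → best response Free.
Country B against Free: payoffs 43, 70 → best response Low.
Country B against Low: payoffs 92, 96 → best response Low.
Mutual best responses: (Free, Low).

Pure NE: (Free, Low)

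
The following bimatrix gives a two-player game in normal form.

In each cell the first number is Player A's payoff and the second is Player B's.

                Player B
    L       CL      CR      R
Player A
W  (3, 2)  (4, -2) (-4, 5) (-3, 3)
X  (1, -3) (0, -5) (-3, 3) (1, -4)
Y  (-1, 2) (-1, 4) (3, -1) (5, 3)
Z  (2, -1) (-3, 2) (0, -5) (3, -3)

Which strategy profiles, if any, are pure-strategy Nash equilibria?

(W, L): Player B can switch to CR (2 → 5). Not NE.
(W, CL): Player B can switch to L (-2 → 2). Not NE.
(W, CR): Player A can switch to X (-4 → -3). Not NE.
(W, R): Player A can switch to X (-3 → 1). Not NE.
(X, L): Player A can switch to W (1 → 3). Not NE.
(X, CL): Player A can switch to W (0 → 4). Not NE.
(X, CR): Player A can switch to Y (-3 → 3). Not NE.
(X, R): Player A can switch to Y (1 → 5). Not NE.
(The remaining 8 profiles each have a profitable deviation by the same check.)

There is no pure-strategy Nash equilibrium.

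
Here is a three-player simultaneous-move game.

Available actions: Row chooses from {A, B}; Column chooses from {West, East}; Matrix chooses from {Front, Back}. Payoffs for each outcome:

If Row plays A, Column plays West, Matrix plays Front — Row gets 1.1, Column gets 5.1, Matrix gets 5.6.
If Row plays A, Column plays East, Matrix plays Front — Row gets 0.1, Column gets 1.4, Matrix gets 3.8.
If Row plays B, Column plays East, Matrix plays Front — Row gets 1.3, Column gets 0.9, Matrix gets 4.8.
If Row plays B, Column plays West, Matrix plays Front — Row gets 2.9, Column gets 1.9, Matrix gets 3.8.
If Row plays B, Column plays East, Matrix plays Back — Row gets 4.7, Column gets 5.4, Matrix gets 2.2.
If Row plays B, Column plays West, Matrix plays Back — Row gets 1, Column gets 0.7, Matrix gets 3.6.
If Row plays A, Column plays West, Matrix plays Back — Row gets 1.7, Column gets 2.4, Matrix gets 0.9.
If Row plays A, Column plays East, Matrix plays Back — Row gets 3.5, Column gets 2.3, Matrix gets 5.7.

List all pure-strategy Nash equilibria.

Row against (West, Front): payoffs 1.1, 2.9 → best response B.
Row against (West, Back): payoffs 1.7, 1 → best response A.
Row against (East, Front): payoffs 0.1, 1.3 → best response B.
Row against (East, Back): payoffs 3.5, 4.7 → best response B.
Column against (A, Front): payoffs 5.1, 1.4 → best response West.
Column against (A, Back): payoffs 2.4, 2.3 → best response West.
Column against (B, Front): payoffs 1.9, 0.9 → best response West.
Column against (B, Back): payoffs 0.7, 5.4 → best response East.
Matrix against (A, West): payoffs 5.6, 0.9 → best response Front.
Matrix against (A, East): payoffs 3.8, 5.7 → best response Back.
Matrix against (B, West): payoffs 3.8, 3.6 → best response Front.
Matrix against (B, East): payoffs 4.8, 2.2 → best response Front.
Mutual best responses: (B, West, Front).

The unique pure-strategy Nash equilibrium is (B, West, Front).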